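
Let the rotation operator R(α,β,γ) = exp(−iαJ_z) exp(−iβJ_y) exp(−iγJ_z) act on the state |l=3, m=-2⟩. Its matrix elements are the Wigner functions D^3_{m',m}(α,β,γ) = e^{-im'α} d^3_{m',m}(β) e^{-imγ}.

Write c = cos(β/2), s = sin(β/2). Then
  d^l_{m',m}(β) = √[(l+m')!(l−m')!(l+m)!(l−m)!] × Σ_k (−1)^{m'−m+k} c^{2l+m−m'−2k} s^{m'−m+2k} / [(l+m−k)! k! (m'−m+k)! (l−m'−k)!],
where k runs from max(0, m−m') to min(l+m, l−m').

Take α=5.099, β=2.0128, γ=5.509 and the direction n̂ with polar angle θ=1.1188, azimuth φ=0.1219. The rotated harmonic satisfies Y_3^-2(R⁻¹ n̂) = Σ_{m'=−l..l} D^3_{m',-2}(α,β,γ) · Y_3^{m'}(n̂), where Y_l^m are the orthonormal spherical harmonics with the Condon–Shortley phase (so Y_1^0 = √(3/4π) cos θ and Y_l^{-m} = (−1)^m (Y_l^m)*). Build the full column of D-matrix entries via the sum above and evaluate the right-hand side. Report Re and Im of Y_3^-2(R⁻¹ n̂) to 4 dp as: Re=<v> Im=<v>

Re=0.0225 Im=0.0140

Need the full column D^3_{m',-2} for m'=−3..3 at α=5.099, β=2.0128, γ=5.509.
cos(β/2)=0.534906, sin(β/2)=0.844912
d^3_{-3,-2}: single k=1 term ⇒ +0.090630;  D = +0.034334+0.083875i
d^3_{-2,-2}: k∈[0..1] ⇒ +0.023424 -0.292215 = -0.268791;  D = +0.192002-0.188106i
d^3_{-1,-2}: k∈[0..1] ⇒ -0.117003 +0.583843 = +0.466840;  D = -0.428327-0.185674i
d^3_{0,-2}: k∈[0..1] ⇒ +0.320105 -0.798657 = -0.478552;  D = -0.010731+0.478432i
d^3_{1,-2}: k∈[0..1] ⇒ -0.583843 +0.728340 = +0.144497;  D = +0.135020-0.051468i
d^3_{2,-2}: k∈[0..1] ⇒ +0.729071 -0.363804 = +0.365267;  D = +0.249193+0.267063i
d^3_{3,-2}: single k=0 term ⇒ -0.564169;  D = +0.236922-0.512011i
Y_3^{m'}(θ=1.1188,φ=0.1219) and Σ D·Y over m':
  (+0.0343+0.0839i)·(+0.2836-0.1086i)  (+0.1920-0.1881i)·(+0.3505-0.0872i)  (-0.4283-0.1857i)·(-0.0133+0.0016i)  (-0.0107+0.4784i)·(-0.3335+0.0000i)  (+0.1350-0.0515i)·(+0.0133+0.0016i)  (+0.2492+0.2671i)·(+0.3505+0.0872i)  (+0.2369-0.5120i)·(-0.2836-0.1086i)
Y_3^-2(R⁻¹ n̂) = +0.022477+0.013970i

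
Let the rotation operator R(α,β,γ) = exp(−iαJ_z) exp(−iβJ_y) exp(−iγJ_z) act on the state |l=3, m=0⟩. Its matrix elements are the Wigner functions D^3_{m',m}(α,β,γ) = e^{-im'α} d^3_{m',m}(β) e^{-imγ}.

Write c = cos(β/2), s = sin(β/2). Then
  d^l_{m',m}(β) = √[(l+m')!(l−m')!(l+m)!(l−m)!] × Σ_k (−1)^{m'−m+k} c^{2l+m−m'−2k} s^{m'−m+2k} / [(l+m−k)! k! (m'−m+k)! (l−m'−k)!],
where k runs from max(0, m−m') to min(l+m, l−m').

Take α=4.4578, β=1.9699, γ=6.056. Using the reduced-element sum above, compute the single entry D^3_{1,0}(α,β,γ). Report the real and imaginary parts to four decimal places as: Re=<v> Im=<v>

Re=-0.0246 Im=0.0946

First d^3_{1,0}(β=1.9699), then the phase factors e^{-i(1)α} and e^{-i(0)γ}:
Half-angle: c=0.552905, s=0.833244. N=√(24·2·6·6)=41.569219
k∈{0,1,2} keeps every argument non-negative
  k=0: (−1)^1·41.5692/(12)·0.5529^5·0.8332^1 = -0.149147
  k=1: (−1)^2·41.5692/(4)·0.5529^3·0.8332^3 = +1.016202
  k=2: (−1)^3·41.5692/(12)·0.5529^1·0.8332^5 = -0.769313
d^3_{1,0}(1.9699) = -0.149147 +1.016202 -0.769313 = +0.097742
Phases: e^{-i·(1)·4.4578}=-0.251848+0.967767i, e^{-i·(0)·6.056}=+1.000000+0.000000i ⇒ D=-0.024616+0.094592i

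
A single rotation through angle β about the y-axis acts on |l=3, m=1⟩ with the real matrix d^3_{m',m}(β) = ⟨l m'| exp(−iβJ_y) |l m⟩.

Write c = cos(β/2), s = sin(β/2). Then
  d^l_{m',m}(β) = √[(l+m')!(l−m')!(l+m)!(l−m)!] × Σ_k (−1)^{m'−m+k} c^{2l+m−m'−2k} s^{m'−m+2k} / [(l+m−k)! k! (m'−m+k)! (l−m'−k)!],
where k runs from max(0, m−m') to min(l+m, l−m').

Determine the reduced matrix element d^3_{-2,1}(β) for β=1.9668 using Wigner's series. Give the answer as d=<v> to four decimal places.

d=-0.0794

d^3_{-2,1}(β=1.9668) via Wigner's sum:
Half-angle: c=0.554196, s=0.832386. N=√(1·120·24·2)=75.894664
Admissible k: 3..4 (factorial args all ≥0)
  k=3: (−1)^0·75.8947/(12)·0.5542^3·0.8324^3 = +0.620861
  k=4: (−1)^1·75.8947/(24)·0.5542^1·0.8324^5 = -0.700306
d^3_{-2,1}(1.9668) = +0.620861 -0.700306 = -0.079446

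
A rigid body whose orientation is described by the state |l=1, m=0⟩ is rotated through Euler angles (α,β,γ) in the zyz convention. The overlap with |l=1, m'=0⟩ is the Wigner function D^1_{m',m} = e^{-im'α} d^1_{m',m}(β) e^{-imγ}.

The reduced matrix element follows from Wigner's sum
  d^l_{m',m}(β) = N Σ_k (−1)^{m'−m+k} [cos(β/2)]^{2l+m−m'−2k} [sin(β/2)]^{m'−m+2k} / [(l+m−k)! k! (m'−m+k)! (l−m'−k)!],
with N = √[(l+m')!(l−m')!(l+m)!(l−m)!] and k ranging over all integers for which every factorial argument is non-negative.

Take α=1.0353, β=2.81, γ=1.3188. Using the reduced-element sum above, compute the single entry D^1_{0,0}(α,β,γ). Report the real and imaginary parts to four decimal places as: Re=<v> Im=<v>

Re=-0.9455 Im=0.0000

Split into d^1_{0,0}(β=2.81) × two z-phases.
Half-angle: c=0.165038, s=0.986287. N=√(1·1·1·1)=1.000000
k: max(0,(0)−(0))=0 … min(1+(0),1−(0))=1
  k=0: (−1)^0·1.0000/(1)·0.1650^2·0.9863^0 = +0.027237
  k=1: (−1)^1·1.0000/(1)·0.1650^0·0.9863^2 = -0.972763
d^1_{0,0}(2.81) = +0.027237 -0.972763 = -0.945525
D = (+1.000000+0.000000i)·(-0.945525)·(+1.000000+0.000000i) = -0.945525+0.000000i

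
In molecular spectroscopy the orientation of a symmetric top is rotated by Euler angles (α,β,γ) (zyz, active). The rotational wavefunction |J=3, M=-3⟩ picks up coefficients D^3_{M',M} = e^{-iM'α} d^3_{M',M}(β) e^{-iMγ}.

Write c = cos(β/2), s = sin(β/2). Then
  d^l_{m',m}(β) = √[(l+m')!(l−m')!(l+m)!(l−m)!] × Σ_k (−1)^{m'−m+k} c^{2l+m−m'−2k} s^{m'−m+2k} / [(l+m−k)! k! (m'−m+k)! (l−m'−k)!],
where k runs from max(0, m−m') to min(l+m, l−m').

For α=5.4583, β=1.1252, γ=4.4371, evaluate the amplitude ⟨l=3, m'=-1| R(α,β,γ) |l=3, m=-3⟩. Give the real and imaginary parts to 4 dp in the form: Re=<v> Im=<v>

D^3_{-1,-3}(5.4583,1.1252,4.4371) = e^{-i·-1·5.4583}·d^3_{-1,-3}(1.1252)·e^{-i·-3·4.4371}. Compute d first:
c=cos(1.1252/2)=0.845871, s=sin(1.1252/2)=0.533387; N=√[2·24·1·720]=185.903201
Admissible k: 0..0 (factorial args all ≥0)
  k=0: (−1)^2·185.9032/(48)·0.8459^4·0.5334^2 = +0.564089
d^3_{-1,-3}(1.1252) = +0.564089
D = (+0.678641-0.734470i)·(+0.564089)·(+0.735136+0.677920i) = +0.562287-0.045054i

Re=0.5623 Im=-0.0451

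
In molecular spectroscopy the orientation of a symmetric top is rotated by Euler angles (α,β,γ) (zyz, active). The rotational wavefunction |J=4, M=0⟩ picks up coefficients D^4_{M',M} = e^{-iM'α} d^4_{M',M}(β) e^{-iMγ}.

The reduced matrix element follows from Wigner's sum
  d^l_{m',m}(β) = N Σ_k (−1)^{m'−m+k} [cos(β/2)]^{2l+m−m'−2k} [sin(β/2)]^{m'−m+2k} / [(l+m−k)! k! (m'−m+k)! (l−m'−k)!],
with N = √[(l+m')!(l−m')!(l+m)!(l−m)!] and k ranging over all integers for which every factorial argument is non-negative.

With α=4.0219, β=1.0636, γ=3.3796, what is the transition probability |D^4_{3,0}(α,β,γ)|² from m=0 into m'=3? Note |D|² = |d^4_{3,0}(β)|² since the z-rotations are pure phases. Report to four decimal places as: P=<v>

P=0.2302

First d^4_{3,0}(β=1.0636), then the phase factors e^{-i(3)α} and e^{-i(0)γ}:
Half-angle: c=0.861896, s=0.507086. N=√(5040·1·24·24)=1703.830978
k∈{0,1} keeps every argument non-negative
  k=0: (−1)^3·1703.8310/(144)·0.8619^5·0.5071^3 = -0.733806
  k=1: (−1)^4·1703.8310/(144)·0.8619^3·0.5071^5 = +0.254000
d^4_{3,0}(1.0636) = -0.733806 +0.254000 = -0.479806
|D^4_{3,0}|² = |d^4_{3,0}(β)|² = (-0.479806)² = 0.230214 (the z-rotation phases have unit modulus)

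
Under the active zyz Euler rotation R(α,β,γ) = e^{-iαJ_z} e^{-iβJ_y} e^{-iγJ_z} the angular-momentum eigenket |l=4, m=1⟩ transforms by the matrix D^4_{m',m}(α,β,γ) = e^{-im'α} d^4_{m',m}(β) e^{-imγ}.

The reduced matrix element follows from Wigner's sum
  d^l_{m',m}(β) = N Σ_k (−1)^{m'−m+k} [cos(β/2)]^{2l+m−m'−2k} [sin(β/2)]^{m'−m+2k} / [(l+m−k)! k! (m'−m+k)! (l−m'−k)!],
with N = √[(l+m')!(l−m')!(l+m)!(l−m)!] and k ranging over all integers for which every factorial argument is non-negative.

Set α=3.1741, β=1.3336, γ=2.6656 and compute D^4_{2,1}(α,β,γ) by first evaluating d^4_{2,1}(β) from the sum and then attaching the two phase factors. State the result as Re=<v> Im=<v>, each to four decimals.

Re=-0.3641 Im=-0.1587

D^4_{2,1}(3.1741,1.3336,2.6656) = e^{-i·2·3.1741}·d^4_{2,1}(1.3336)·e^{-i·1·2.6656}. Compute d first:
c=cos(1.3336/2)=0.785805, s=sin(1.3336/2)=0.618475; N=√[720·2·120·6]=1018.233765
The bounds max(0,m−m')=0 and min(l+m,l−m')=2 give 3 terms
  k=0: (−1)^1·1018.2338/(240)·0.7858^7·0.6185^1 = -0.485468
  k=1: (−1)^2·1018.2338/(48)·0.7858^5·0.6185^3 = +1.503645
  k=2: (−1)^3·1018.2338/(72)·0.7858^3·0.6185^5 = -0.620967
d^4_{2,1}(1.3336) = -0.485468 +1.503645 -0.620967 = +0.397210
Attach z-rotation phases: D = e^{-i(2)(3.1741)}·(+0.397210)·e^{-i(1)(2.6656)} = -0.364134-0.158688i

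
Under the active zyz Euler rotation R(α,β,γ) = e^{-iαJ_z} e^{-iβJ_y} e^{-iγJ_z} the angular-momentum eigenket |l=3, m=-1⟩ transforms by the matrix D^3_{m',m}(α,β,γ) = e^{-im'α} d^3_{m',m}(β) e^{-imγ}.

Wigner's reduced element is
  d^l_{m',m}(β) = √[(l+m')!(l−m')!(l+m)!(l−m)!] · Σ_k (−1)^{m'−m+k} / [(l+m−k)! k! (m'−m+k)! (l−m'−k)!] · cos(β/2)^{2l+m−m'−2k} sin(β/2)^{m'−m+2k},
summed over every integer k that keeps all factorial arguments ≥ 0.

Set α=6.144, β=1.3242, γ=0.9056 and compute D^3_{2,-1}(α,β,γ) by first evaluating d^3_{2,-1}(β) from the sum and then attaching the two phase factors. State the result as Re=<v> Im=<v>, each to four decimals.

Re=-0.1894 Im=-0.4649

D^3_{2,-1}(6.144,1.3242,0.9056) = e^{-i·2·6.144}·d^3_{2,-1}(1.3242)·e^{-i·-1·0.9056}. Compute d first:
With c≡cos(β/2)=0.788703 and s≡sin(β/2)=0.614774, N=[120·1·2·24]^{1/2}=75.894664
k: max(0,(-1)−(2))=0 … min(3+(-1),3−(2))=1
  k=0: (−1)^3·75.8947/(12)·0.7887^3·0.6148^3 = -0.720971
  k=1: (−1)^4·75.8947/(24)·0.7887^1·0.6148^5 = +0.219024
d^3_{2,-1}(1.3242) = -0.720971 +0.219024 = -0.501947
Attach z-rotation phases: D = e^{-i(2)(6.144)}·(-0.501947)·e^{-i(-1)(0.9056)} = -0.189360-0.464858i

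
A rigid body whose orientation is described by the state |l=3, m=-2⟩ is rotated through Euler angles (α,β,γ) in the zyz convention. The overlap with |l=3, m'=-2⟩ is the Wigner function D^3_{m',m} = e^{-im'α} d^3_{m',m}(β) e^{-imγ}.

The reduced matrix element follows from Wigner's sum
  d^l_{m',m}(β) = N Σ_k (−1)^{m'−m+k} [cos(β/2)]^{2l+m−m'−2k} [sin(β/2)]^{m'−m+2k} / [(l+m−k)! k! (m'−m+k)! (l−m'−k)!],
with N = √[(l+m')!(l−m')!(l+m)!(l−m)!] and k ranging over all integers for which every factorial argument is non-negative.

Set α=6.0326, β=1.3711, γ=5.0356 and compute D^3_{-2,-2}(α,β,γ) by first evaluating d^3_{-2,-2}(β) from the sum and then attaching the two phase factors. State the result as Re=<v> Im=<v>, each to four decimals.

D^3_{-2,-2}(6.0326,1.3711,5.0356) = e^{-i·-2·6.0326}·d^3_{-2,-2}(1.3711)·e^{-i·-2·5.0356}. Compute d first:
Half-angle: c=0.774071, s=0.633099. N=√(1·120·1·120)=120.000000
Admissible k: 0..1 (factorial args all ≥0)
  k=0: (−1)^0·120.0000/(120)·0.7741^6·0.6331^0 = +0.215122
  k=1: (−1)^1·120.0000/(24)·0.7741^4·0.6331^2 = -0.719509
d^3_{-2,-2}(1.3711) = +0.215122 -0.719509 = -0.504387
Phases: e^{-i·(-2)·6.0326}=+0.877021-0.480453i, e^{-i·(-2)·5.0356}=-0.798244-0.602334i ⇒ D=+0.499076+0.073006i

Re=0.4991 Im=0.0730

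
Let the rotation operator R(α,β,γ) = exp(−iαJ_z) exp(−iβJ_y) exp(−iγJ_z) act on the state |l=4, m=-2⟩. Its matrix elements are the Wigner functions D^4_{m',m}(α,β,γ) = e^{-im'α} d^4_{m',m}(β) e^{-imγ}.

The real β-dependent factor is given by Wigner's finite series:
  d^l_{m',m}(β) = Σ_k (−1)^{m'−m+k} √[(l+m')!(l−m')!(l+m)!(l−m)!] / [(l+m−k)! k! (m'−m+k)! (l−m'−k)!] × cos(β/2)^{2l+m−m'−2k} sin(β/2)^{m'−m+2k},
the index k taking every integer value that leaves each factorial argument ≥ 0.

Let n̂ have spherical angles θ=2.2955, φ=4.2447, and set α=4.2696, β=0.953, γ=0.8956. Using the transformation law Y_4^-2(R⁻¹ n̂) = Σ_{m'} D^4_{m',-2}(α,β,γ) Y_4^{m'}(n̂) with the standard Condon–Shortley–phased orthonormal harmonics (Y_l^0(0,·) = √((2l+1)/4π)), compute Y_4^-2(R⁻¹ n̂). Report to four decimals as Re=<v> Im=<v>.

Re=0.0521 Im=-0.1970

Need the full column D^4_{m',-2} for m'=−4..4 at α=4.2696, β=0.953, γ=0.8956.
cos(β/2)=0.888606, sin(β/2)=0.458672
d^4_{-4,-2}: single k=2 term ⇒ +0.548072;  D = +0.547962+0.010985i
d^4_{-3,-2}: k∈[1..2] ⇒ +0.750810 -0.600119 = +0.150691;  D = -0.067281+0.134837i
d^4_{-2,-2}: k∈[0..2] ⇒ +0.388752 -1.242911 +0.413939 = -0.440220;  D = +0.271702+0.346369i
d^4_{-1,-2}: k∈[0..2] ⇒ -0.851338 +1.134118 -0.201443 = +0.081336;  D = +0.079333-0.017939i
d^4_{0,-2}: k∈[0..2] ⇒ +0.982608 -0.698128 +0.069751 = +0.354231;  D = -0.077443+0.345662i
d^4_{1,-2}: k∈[0..2] ⇒ -0.756078 +0.302165 -0.016101 = -0.470015;  D = +0.370386+0.289358i
d^4_{2,-2}: k∈[0..2] ⇒ +0.413939 -0.088229 +0.001959 = +0.327669;  D = +0.292904-0.146880i
d^4_{3,-2}: k∈[0..1] ⇒ -0.159891 +0.014200 = -0.145691;  D = -0.003209-0.145655i
d^4_{4,-2}: single k=0 term ⇒ +0.038905;  D = -0.035512-0.015891i
Y_4^{m'}(θ=2.2955,φ=4.2447) and Σ D·Y over m':
  (+0.5480+0.0110i)·(-0.0411+0.1328i)  (-0.0673+0.1348i)·(-0.3433+0.0581i)  (+0.2717+0.3464i)·(-0.2311-0.3133i)  (+0.0793-0.0179i)·(+0.0081-0.0160i)  (-0.0774+0.3457i)·(-0.3623+0.0000i)  (+0.3704+0.2894i)·(-0.0081-0.0160i)  (+0.2929-0.1469i)·(-0.2311+0.3133i)  (-0.0032-0.1457i)·(+0.3433+0.0581i)  (-0.0355-0.0159i)·(-0.0411-0.1328i)
Y_4^-2(R⁻¹ n̂) = +0.052133-0.197020i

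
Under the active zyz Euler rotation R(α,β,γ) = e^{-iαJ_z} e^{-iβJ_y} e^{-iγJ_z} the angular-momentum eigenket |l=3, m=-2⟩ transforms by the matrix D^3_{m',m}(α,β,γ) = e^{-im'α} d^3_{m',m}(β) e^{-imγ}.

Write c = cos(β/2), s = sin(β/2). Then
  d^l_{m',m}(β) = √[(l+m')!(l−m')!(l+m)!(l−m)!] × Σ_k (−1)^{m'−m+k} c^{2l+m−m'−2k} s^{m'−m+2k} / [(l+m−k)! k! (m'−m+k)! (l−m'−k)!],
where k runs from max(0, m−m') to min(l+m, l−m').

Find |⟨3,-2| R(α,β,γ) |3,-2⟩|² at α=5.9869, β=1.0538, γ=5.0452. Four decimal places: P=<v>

P=0.0833

D^3_{-2,-2}(5.9869,1.0538,5.0452) = e^{-i·-2·5.9869}·d^3_{-2,-2}(1.0538)·e^{-i·-2·5.0452}. Compute d first:
Half-angle: c=0.864370, s=0.502856. N=√(1·120·1·120)=120.000000
Admissible k: 0..1 (factorial args all ≥0)
  k=0: (−1)^0·120.0000/(120)·0.8644^6·0.5029^0 = +0.417060
  k=1: (−1)^1·120.0000/(24)·0.8644^4·0.5029^2 = -0.705759
d^3_{-2,-2}(1.0538) = +0.417060 -0.705759 = -0.288699
|D^3_{-2,-2}|² = |d^3_{-2,-2}(β)|² = (-0.288699)² = 0.083347 (the z-rotation phases have unit modulus)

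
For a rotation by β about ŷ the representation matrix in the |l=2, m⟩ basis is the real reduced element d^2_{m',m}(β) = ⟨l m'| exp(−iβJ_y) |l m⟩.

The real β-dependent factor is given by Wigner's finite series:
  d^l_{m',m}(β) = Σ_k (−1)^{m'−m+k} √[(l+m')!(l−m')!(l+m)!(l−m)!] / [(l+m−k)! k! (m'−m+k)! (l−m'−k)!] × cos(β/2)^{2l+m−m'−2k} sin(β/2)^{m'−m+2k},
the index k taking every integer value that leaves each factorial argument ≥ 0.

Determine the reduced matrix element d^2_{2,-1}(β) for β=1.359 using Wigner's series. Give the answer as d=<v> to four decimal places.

d=-0.3861

d^2_{2,-1}(β=1.359) via Wigner's sum:
Half-angle: c=0.777887, s=0.628404. N=√(24·1·1·6)=12.000000
Admissible k: 0..0 (factorial args all ≥0)
  k=0: (−1)^3·12.0000/(6)·0.7779^1·0.6284^3 = -0.386068
d^2_{2,-1}(1.359) = -0.386068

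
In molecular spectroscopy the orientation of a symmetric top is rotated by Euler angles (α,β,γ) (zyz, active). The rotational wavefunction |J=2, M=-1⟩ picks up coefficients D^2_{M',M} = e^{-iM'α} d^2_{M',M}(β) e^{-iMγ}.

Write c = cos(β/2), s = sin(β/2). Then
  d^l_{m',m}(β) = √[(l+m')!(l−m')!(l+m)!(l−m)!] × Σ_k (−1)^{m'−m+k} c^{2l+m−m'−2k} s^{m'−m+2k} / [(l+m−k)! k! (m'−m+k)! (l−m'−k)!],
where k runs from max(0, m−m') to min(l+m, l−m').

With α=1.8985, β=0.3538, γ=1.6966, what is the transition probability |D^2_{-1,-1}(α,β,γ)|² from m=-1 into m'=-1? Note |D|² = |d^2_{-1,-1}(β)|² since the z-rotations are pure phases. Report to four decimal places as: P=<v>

P=0.7208

Split into d^2_{-1,-1}(β=0.3538) × two z-phases.
c=cos(0.3538/2)=0.984394, s=sin(0.3538/2)=0.175979; N=√[1·6·1·6]=6.000000
The bounds max(0,m−m')=0 and min(l+m,l−m')=1 give 2 terms
  k=0: (−1)^0·6.0000/(6)·0.9844^4·0.1760^0 = +0.939022
  k=1: (−1)^1·6.0000/(2)·0.9844^2·0.1760^2 = -0.090028
d^2_{-1,-1}(0.3538) = +0.939022 -0.090028 = +0.848994
|D^2_{-1,-1}|² = |d^2_{-1,-1}(β)|² = (+0.848994)² = 0.720790 (the z-rotation phases have unit modulus)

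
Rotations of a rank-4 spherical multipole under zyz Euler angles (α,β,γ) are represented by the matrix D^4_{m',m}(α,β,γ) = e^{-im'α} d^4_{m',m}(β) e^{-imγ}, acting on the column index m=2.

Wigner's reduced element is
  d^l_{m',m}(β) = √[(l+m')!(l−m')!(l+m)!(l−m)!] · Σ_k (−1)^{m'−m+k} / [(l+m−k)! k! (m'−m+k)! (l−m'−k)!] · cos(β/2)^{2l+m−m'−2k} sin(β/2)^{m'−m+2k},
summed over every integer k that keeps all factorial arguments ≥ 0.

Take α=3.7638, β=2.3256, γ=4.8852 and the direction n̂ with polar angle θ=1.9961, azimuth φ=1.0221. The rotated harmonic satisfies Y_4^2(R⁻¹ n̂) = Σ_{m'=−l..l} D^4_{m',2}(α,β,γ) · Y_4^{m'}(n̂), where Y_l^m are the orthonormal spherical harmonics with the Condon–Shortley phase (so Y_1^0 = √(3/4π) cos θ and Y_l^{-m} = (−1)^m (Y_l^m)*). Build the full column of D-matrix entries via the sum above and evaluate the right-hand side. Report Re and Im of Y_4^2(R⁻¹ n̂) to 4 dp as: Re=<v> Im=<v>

Need the full column D^4_{m',2} for m'=−4..4 at α=3.7638, β=2.3256, γ=4.8852.
cos(β/2)=0.396771, sin(β/2)=0.917918
d^4_{-4,2}: single k=6 term ⇒ +0.498289;  D = +0.269903-0.418860i
d^4_{-3,2}: k∈[5..6] ⇒ +0.456902 -0.815136 = -0.358233;  D = -0.017831-0.357789i
d^4_{-2,2}: k∈[4..6] ⇒ +0.263916 -1.130013 +0.503999 = -0.362098;  D = +0.225426+0.283369i
d^4_{-1,2}: k∈[3..5] ⇒ +0.107554 -0.863464 +0.924277 = +0.168366;  D = +0.161967+0.045976i
d^4_{0,2}: k∈[2..4] ⇒ +0.031187 -0.445107 +0.893353 = +0.479433;  D = -0.451082+0.162423i
d^4_{1,2}: k∈[1..3] ⇒ +0.006029 -0.161331 +0.575643 = +0.420341;  D = +0.238371-0.346217i
d^4_{2,2}: k∈[0..2] ⇒ +0.000614 -0.039448 +0.263916 = +0.225082;  D = +0.004330+0.225040i
d^4_{3,2}: k∈[0..1] ⇒ -0.005317 +0.085368 = +0.080051;  D = -0.047899-0.064140i
d^4_{4,2}: single k=0 term ⇒ +0.017395;  D = +0.016581+0.005259i
Y_4^{m'}(θ=1.9961,φ=1.0221) and Σ D·Y over m':
  (+0.2699-0.4189i)·(-0.1780+0.2473i)  (-0.0178-0.3578i)·(+0.3892+0.0294i)  (+0.2254+0.2834i)·(-0.0243-0.0473i)  (+0.1620+0.0460i)·(+0.1677-0.2743i)  (-0.4511+0.1624i)·(-0.1156+0.0000i)  (+0.2384-0.3462i)·(-0.1677-0.2743i)  (+0.0043+0.2250i)·(-0.0243+0.0473i)  (-0.0479-0.0641i)·(-0.3892+0.0294i)  (+0.0166+0.0053i)·(-0.1780-0.2473i)
Y_4^2(R⁻¹ n̂) = +0.032119-0.065591i

Re=0.0321 Im=-0.0656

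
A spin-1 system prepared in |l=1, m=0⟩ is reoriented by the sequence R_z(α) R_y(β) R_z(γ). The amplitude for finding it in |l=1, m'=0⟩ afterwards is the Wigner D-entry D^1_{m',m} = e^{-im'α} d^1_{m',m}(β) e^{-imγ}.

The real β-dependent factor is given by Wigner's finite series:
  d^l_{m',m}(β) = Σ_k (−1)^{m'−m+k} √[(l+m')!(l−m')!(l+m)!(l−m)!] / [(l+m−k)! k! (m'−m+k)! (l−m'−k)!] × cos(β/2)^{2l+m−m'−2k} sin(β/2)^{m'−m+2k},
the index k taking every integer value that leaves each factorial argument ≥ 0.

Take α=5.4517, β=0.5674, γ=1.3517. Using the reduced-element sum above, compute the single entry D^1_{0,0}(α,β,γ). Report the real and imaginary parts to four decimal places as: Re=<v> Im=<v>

First d^1_{0,0}(β=0.5674), then the phase factors e^{-i(0)α} and e^{-i(0)γ}:
With c≡cos(β/2)=0.960026 and s≡sin(β/2)=0.279910, N=[1·1·1·1]^{1/2}=1.000000
Admissible k: 0..1 (factorial args all ≥0)
  k=0: (−1)^0·1.0000/(1)·0.9600^2·0.2799^0 = +0.921651
  k=1: (−1)^1·1.0000/(1)·0.9600^0·0.2799^2 = -0.078349
d^1_{0,0}(0.5674) = +0.921651 -0.078349 = +0.843301
Phases: e^{-i·(0)·5.4517}=+1.000000+0.000000i, e^{-i·(0)·1.3517}=+1.000000+0.000000i ⇒ D=+0.843301+0.000000i

Re=0.8433 Im=0.0000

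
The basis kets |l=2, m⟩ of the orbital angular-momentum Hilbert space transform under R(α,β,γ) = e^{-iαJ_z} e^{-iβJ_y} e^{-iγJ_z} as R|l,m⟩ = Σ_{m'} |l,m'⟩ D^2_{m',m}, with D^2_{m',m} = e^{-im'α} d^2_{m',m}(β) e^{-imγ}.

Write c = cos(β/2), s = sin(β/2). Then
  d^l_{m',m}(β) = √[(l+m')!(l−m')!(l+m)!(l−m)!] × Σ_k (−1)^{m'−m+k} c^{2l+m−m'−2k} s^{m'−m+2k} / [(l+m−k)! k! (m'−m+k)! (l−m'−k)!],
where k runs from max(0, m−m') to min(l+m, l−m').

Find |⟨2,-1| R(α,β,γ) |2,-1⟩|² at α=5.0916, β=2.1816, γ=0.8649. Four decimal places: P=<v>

P=0.2096

Split into d^2_{-1,-1}(β=2.1816) × two z-phases.
Half-angle: c=0.461776, s=0.886997. N=√(1·6·1·6)=6.000000
k∈{0,1} keeps every argument non-negative
  k=0: (−1)^0·6.0000/(6)·0.4618^4·0.8870^0 = +0.045470
  k=1: (−1)^1·6.0000/(2)·0.4618^2·0.8870^2 = -0.503301
d^2_{-1,-1}(2.1816) = +0.045470 -0.503301 = -0.457831
|D^2_{-1,-1}|² = |d^2_{-1,-1}(β)|² = (-0.457831)² = 0.209609 (the z-rotation phases have unit modulus)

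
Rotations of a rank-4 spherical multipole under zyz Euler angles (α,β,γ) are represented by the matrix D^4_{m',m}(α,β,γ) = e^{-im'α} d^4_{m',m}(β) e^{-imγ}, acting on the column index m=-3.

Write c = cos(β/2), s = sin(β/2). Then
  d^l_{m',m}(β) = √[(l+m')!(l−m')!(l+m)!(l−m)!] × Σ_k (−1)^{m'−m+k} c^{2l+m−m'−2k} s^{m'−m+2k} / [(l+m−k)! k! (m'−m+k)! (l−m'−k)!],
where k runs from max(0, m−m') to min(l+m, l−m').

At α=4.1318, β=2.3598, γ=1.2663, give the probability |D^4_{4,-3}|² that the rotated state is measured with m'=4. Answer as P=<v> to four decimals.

P=0.3874

Split into d^4_{4,-3}(β=2.3598) × two z-phases.
c=cos(2.3598/2)=0.381017, s=sin(2.3598/2)=0.924568; N=√[40320·1·1·5040]=14255.272709
k: max(0,(-3)−(4))=0 … min(4+(-3),4−(4))=0
  k=0: (−1)^7·14255.2727/(5040)·0.3810^1·0.9246^7 = -0.622388
d^4_{4,-3}(2.3598) = -0.622388
|D^4_{4,-3}|² = |d^4_{4,-3}(β)|² = (-0.622388)² = 0.387367 (the z-rotation phases have unit modulus)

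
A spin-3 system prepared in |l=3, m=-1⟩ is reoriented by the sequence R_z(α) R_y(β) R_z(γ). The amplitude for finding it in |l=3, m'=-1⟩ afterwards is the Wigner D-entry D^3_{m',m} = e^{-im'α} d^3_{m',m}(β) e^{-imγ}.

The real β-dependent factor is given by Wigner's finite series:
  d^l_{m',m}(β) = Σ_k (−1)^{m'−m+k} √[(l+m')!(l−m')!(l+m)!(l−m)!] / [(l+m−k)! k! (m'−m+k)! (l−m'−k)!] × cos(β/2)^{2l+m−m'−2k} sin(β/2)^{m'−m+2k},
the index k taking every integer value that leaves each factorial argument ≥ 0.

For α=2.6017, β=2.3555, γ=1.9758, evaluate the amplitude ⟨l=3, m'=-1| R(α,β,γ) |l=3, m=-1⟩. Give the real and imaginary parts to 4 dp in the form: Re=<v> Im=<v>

Re=-0.0669 Im=-0.4926

D^3_{-1,-1}(2.6017,2.3555,1.9758) = e^{-i·-1·2.6017}·d^3_{-1,-1}(2.3555)·e^{-i·-1·1.9758}. Compute d first:
With c≡cos(β/2)=0.383004 and s≡sin(β/2)=0.923747, N=[2·24·2·24]^{1/2}=48.000000
k: max(0,(-1)−(-1))=0 … min(3+(-1),3−(-1))=2
  k=0: (−1)^0·48.0000/(48)·0.3830^6·0.9237^0 = +0.003157
  k=1: (−1)^1·48.0000/(6)·0.3830^4·0.9237^2 = -0.146896
  k=2: (−1)^2·48.0000/(8)·0.3830^2·0.9237^4 = +0.640870
d^3_{-1,-1}(2.3555) = +0.003157 -0.146896 +0.640870 = +0.497130
D = (-0.857764+0.514044i)·(+0.497130)·(-0.394022+0.919101i) = -0.066854-0.492615i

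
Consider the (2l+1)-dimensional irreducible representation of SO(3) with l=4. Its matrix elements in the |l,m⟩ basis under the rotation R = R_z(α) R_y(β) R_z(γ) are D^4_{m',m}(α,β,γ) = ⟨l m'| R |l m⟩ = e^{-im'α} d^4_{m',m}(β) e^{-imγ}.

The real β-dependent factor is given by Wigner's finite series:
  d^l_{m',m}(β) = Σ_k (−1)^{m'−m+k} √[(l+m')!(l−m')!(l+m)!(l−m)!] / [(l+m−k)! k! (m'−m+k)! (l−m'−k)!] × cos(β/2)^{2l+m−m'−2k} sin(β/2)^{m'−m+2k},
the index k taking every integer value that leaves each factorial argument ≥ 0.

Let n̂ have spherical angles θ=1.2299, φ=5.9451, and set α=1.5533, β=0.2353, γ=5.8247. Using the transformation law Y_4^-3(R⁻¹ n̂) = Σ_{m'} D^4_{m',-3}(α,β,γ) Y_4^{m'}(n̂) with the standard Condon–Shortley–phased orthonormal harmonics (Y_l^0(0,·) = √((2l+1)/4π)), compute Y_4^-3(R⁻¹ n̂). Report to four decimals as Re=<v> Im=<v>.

Need the full column D^4_{m',-3} for m'=−4..4 at α=1.5533, β=0.2353, γ=5.8247.
cos(β/2)=0.993087, sin(β/2)=0.117379
d^4_{-4,-3}: single k=1 term ⇒ +0.316261;  D = +0.039541-0.313780i
d^4_{-3,-3}: k∈[0..1] ⇒ +0.946017 -0.092513 = +0.853505;  D = -0.844811-0.121510i
d^4_{-2,-3}: k∈[0..1] ⇒ -0.418375 +0.017534 = -0.400840;  D = +0.063999-0.395698i
d^4_{-1,-3}: k∈[0..1] ⇒ +0.104900 -0.002442 = +0.102457;  D = +0.100841+0.018125i
d^4_{0,-3}: k∈[0..1] ⇒ -0.018483 +0.000258 = -0.018225;  D = -0.003537+0.017878i
d^4_{1,-3}: k∈[0..1] ⇒ +0.002442 -0.000020 = +0.002422;  D = -0.002367-0.000512i
d^4_{2,-3}: k∈[0..1] ⇒ -0.000245 +0.000001 = -0.000244;  D = +0.000056-0.000237i
d^4_{3,-3}: k∈[0..1] ⇒ +0.000018 -0.000000 = +0.000018;  D = +0.000017+0.000004i
d^4_{4,-3}: single k=0 term ⇒ -0.000001;  D = -0.000000+0.000001i
Y_4^{m'}(θ=1.2299,φ=5.9451) and Σ D·Y over m':
  (+0.0395-0.3138i)·(+0.0757+0.3408i)  (-0.8448-0.1215i)·(+0.1851+0.2974i)  (+0.0640-0.3957i)·(-0.0504-0.0405i)  (+0.1008+0.0181i)·(-0.3119-0.1096i)  (-0.0035+0.0179i)·(+0.0089+0.0000i)  (-0.0024-0.0005i)·(+0.3119-0.1096i)  (+0.0001-0.0002i)·(-0.0504+0.0405i)  (+0.0000+0.0000i)·(-0.1851+0.2974i)  (-0.0000+0.0000i)·(+0.0757-0.3408i)
Y_4^-3(R⁻¹ n̂) = -0.059770-0.283103i

Re=-0.0598 Im=-0.2831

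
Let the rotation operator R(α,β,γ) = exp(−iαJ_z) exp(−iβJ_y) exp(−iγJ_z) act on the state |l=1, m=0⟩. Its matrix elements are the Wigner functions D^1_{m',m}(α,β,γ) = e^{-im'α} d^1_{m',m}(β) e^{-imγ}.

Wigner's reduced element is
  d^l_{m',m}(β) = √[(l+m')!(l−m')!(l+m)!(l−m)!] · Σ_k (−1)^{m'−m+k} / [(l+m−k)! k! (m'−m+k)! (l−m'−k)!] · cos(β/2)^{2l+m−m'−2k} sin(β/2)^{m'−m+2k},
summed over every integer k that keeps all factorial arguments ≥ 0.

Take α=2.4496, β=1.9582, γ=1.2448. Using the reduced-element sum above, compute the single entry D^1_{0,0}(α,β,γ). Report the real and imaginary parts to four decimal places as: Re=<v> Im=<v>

Re=-0.3778 Im=0.0000

First d^1_{0,0}(β=1.9582), then the phase factors e^{-i(0)α} and e^{-i(0)γ}:
c=cos(1.9582/2)=0.557770, s=sin(1.9582/2)=0.829996; N=√[1·1·1·1]=1.000000
The bounds max(0,m−m')=0 and min(l+m,l−m')=1 give 2 terms
  k=0: (−1)^0·1.0000/(1)·0.5578^2·0.8300^0 = +0.311107
  k=1: (−1)^1·1.0000/(1)·0.5578^0·0.8300^2 = -0.688893
d^1_{0,0}(1.9582) = +0.311107 -0.688893 = -0.377786
Phases: e^{-i·(0)·2.4496}=+1.000000+0.000000i, e^{-i·(0)·1.2448}=+1.000000+0.000000i ⇒ D=-0.377786+0.000000i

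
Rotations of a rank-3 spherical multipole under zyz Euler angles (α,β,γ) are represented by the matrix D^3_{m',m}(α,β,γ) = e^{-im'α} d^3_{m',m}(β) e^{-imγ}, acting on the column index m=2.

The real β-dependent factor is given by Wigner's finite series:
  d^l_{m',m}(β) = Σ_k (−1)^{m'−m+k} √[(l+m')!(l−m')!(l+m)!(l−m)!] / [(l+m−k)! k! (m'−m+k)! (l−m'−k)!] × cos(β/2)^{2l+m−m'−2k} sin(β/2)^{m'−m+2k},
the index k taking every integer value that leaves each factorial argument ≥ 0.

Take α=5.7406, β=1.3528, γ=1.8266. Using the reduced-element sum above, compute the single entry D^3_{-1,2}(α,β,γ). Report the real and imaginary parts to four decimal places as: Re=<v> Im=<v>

Split into d^3_{-1,2}(β=1.3528) × two z-phases.
c=cos(1.3528/2)=0.779831, s=sin(1.3528/2)=0.625990; N=√[2·24·120·1]=75.894664
k: max(0,(2)−(-1))=3 … min(3+(2),3−(-1))=4
  k=3: (−1)^0·75.8947/(12)·0.7798^3·0.6260^3 = +0.735756
  k=4: (−1)^1·75.8947/(24)·0.7798^1·0.6260^5 = -0.237048
d^3_{-1,2}(1.3528) = +0.735756 -0.237048 = +0.498707
Attach z-rotation phases: D = e^{-i(-1)(5.7406)}·(+0.498707)·e^{-i(2)(1.8266)} = -0.246327+0.433627i

Re=-0.2463 Im=0.4336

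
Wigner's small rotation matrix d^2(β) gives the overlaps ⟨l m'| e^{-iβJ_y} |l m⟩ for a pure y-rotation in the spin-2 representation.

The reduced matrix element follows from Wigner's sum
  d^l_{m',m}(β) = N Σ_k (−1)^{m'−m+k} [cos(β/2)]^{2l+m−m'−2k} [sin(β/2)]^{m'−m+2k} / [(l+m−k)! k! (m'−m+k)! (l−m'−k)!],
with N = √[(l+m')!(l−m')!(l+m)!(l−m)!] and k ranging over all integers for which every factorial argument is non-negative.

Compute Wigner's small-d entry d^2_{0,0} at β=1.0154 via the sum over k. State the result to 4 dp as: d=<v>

d=-0.0830

d^2_{0,0}(β=1.0154) via Wigner's sum:
Half-angle: c=0.873865, s=0.486169. N=√(2·2·2·2)=4.000000
The bounds max(0,m−m')=0 and min(l+m,l−m')=2 give 3 terms
  k=0: (−1)^0·4.0000/(4)·0.8739^4·0.4862^0 = +0.583146
  k=1: (−1)^1·4.0000/(1)·0.8739^2·0.4862^2 = -0.721976
  k=2: (−1)^2·4.0000/(4)·0.8739^0·0.4862^4 = +0.055866
d^2_{0,0}(1.0154) = +0.583146 -0.721976 +0.055866 = -0.082964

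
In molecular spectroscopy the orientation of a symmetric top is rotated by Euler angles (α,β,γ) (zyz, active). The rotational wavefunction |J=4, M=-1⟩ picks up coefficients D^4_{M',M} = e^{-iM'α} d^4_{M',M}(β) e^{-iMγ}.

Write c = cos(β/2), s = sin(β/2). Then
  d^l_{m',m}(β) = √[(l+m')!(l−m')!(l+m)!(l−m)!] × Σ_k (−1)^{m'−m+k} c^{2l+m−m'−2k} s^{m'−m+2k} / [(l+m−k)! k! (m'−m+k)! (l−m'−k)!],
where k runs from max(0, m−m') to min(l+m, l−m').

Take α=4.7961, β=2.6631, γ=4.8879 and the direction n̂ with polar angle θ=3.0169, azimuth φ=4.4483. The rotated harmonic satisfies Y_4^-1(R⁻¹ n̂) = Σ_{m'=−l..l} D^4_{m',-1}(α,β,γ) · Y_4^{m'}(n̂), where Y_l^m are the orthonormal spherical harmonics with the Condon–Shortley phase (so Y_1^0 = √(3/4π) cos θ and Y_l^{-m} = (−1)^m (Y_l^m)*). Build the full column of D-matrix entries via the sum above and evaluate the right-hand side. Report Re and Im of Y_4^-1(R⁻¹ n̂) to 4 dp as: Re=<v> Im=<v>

Need the full column D^4_{m',-1} for m'=−4..4 at α=4.7961, β=2.6631, γ=4.8879.
cos(β/2)=0.236970, sin(β/2)=0.971517
d^4_{-4,-1}: single k=3 term ⇒ +0.005128;  D = +0.002505-0.004474i
d^4_{-3,-1}: k∈[2..3] ⇒ +0.001327 -0.037162 = -0.035835;  D = -0.032623-0.014829i
d^4_{-2,-1}: k∈[1..3] ⇒ +0.000173 -0.014535 +0.162873 = +0.148511;  D = -0.049937+0.139863i
d^4_{-1,-1}: k∈[0..3] ⇒ +0.000010 -0.002507 +0.084275 -0.472161 = -0.390383;  D = +0.377341+0.100066i
d^4_{0,-1}: k∈[0..3] ⇒ -0.000182 +0.018386 -0.309030 +0.865688 = +0.574862;  D = +0.100377-0.566031i
d^4_{1,-1}: k∈[0..3] ⇒ +0.001671 -0.084275 +0.708242 -0.793602 = -0.167964;  D = -0.167256-0.015397i
d^4_{2,-1}: k∈[0..2] ⇒ -0.009690 +0.244310 -0.821264 = -0.586645;  D = +0.004745-0.586626i
d^4_{3,-1}: k∈[0..1] ⇒ +0.037162 -0.374767 = -0.337605;  D = +0.336640-0.025506i
d^4_{4,-1}: single k=0 term ⇒ -0.086184;  D = +0.013674+0.085093i
Y_4^{m'}(θ=3.0169,φ=4.4483) and Σ D·Y over m':
  (+0.0025-0.0045i)·(+0.0001+0.0001i)  (-0.0326-0.0148i)·(-0.0017+0.0017i)  (-0.0499+0.1399i)·(-0.0263-0.0154i)  (+0.3773+0.1001i)·(+0.0593-0.2193i)  (+0.1004-0.5660i)·(+0.7817+0.0000i)  (-0.1673-0.0154i)·(-0.0593-0.2193i)  (+0.0047-0.5866i)·(-0.0263+0.0154i)  (+0.3366-0.0255i)·(+0.0017+0.0017i)  (+0.0137+0.0851i)·(+0.0001-0.0001i)
Y_4^-1(R⁻¹ n̂) = +0.142392-0.468607i

Re=0.1424 Im=-0.4686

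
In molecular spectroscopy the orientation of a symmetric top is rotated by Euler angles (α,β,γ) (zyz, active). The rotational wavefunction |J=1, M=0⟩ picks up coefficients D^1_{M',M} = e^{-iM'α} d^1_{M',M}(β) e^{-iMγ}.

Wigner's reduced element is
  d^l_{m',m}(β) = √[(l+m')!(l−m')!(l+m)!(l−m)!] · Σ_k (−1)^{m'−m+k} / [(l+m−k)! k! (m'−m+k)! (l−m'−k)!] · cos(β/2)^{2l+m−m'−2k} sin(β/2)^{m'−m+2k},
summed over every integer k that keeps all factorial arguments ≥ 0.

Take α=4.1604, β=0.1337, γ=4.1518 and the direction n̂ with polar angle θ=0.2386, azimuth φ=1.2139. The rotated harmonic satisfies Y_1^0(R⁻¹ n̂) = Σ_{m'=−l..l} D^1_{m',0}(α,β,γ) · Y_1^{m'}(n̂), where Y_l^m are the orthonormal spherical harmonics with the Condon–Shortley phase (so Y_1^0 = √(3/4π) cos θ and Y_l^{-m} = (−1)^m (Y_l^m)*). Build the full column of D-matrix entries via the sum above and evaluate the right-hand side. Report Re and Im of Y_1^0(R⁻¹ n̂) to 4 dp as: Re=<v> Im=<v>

Re=0.4554 Im=0.0000

Need the full column D^1_{m',0} for m'=−1..1 at α=4.1604, β=0.1337, γ=4.1518.
cos(β/2)=0.997766, sin(β/2)=0.066800
d^1_{-1,0}: single k=1 term ⇒ +0.094259;  D = -0.049428-0.080260i
d^1_{0,0}: k∈[0..1] ⇒ +0.995538 -0.004462 = +0.991075;  D = +0.991075+0.000000i
d^1_{1,0}: single k=0 term ⇒ -0.094259;  D = +0.049428-0.080260i
Y_1^{m'}(θ=0.2386,φ=1.2139) and Σ D·Y over m':
  (-0.0494-0.0803i)·(+0.0285-0.0765i)  (+0.9911+0.0000i)·(+0.4748+0.0000i)  (+0.0494-0.0803i)·(-0.0285-0.0765i)
Y_1^0(R⁻¹ n̂) = +0.455422+0.000000i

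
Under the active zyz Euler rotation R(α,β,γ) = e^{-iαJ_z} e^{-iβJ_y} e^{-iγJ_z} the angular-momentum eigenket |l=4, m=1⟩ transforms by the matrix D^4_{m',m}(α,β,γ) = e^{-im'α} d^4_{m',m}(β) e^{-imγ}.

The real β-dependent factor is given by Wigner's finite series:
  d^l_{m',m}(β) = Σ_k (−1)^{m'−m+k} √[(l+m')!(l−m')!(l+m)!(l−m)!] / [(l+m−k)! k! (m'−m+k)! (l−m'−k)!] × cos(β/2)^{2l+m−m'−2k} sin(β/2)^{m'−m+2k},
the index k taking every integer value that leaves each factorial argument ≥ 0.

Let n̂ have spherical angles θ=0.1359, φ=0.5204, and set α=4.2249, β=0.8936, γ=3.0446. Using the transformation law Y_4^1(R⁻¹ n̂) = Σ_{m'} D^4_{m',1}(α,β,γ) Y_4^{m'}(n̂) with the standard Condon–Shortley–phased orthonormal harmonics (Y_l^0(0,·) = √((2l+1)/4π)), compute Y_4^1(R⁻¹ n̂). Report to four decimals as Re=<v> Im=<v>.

Need the full column D^4_{m',1} for m'=−4..4 at α=4.2249, β=0.8936, γ=3.0446.
cos(β/2)=0.901834, sin(β/2)=0.432082
d^4_{-4,1}: single k=5 term ⇒ +0.082662;  D = +0.023016+0.079393i
d^4_{-3,1}: k∈[4..5] ⇒ +0.304993 -0.042007 = +0.262987;  D = -0.257463-0.053618i
d^4_{-2,1}: k∈[3..5] ⇒ +0.680530 -0.234324 +0.010758 = +0.456964;  D = +0.291864-0.351612i
d^4_{-1,1}: k∈[2..5] ⇒ +1.004368 -0.691660 +0.079385 -0.001215 = +0.390879;  D = +0.148787+0.361453i
d^4_{0,1}: k∈[1..4] ⇒ +0.937494 -1.291214 +0.296399 -0.011340 = -0.068661;  D = +0.068338+0.006649i
d^4_{1,1}: k∈[0..3] ⇒ +0.437537 -1.506552 +0.691660 -0.052924 = -0.430279;  D = -0.237414+0.358852i
d^4_{2,1}: k∈[0..2] ⇒ -0.889385 +1.020795 -0.156216 = -0.024806;  D = -0.011867-0.021784i
d^4_{3,1}: k∈[0..1] ⇒ +0.797192 -0.304993 = +0.492199;  D = -0.492167+0.005580i
d^4_{4,1}: single k=0 term ⇒ -0.360102;  D = -0.165058+0.320047i
Y_4^{m'}(θ=0.1359,φ=0.5204) and Σ D·Y over m':
  (+0.0230+0.0794i)·(-0.0001-0.0001i)  (-0.2575-0.0536i)·(+0.0000-0.0031i)  (+0.2919-0.3516i)·(+0.0182-0.0311i)  (+0.1488+0.3615i)·(+0.2133-0.1222i)  (+0.0683+0.0066i)·(+0.7699+0.0000i)  (-0.2374+0.3589i)·(-0.2133-0.1222i)  (-0.0119-0.0218i)·(+0.0182+0.0311i)  (-0.4922+0.0056i)·(-0.0000-0.0031i)  (-0.1651+0.3200i)·(-0.0001+0.0001i)
Y_4^1(R⁻¹ n̂) = +0.217727+0.002511i

Re=0.2177 Im=0.0025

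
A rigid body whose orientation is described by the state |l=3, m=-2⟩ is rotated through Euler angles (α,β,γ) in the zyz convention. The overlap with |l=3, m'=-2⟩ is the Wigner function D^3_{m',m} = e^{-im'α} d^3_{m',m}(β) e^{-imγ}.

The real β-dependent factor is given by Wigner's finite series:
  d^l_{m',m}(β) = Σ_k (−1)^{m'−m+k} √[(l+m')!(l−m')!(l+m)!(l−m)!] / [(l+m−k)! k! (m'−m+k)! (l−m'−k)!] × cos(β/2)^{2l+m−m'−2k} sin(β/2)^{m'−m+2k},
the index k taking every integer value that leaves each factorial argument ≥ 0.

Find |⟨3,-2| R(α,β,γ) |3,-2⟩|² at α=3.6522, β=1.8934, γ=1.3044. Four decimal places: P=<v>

Split into d^3_{-2,-2}(β=1.8934) × two z-phases.
c=cos(1.8934/2)=0.584364, s=sin(1.8934/2)=0.811492; N=√[1·120·1·120]=120.000000
Admissible k: 0..1 (factorial args all ≥0)
  k=0: (−1)^0·120.0000/(120)·0.5844^6·0.8115^0 = +0.039820
  k=1: (−1)^1·120.0000/(24)·0.5844^4·0.8115^2 = -0.383948
d^3_{-2,-2}(1.8934) = +0.039820 -0.383948 = -0.344128
|D^3_{-2,-2}|² = |d^3_{-2,-2}(β)|² = (-0.344128)² = 0.118424 (the z-rotation phases have unit modulus)

P=0.1184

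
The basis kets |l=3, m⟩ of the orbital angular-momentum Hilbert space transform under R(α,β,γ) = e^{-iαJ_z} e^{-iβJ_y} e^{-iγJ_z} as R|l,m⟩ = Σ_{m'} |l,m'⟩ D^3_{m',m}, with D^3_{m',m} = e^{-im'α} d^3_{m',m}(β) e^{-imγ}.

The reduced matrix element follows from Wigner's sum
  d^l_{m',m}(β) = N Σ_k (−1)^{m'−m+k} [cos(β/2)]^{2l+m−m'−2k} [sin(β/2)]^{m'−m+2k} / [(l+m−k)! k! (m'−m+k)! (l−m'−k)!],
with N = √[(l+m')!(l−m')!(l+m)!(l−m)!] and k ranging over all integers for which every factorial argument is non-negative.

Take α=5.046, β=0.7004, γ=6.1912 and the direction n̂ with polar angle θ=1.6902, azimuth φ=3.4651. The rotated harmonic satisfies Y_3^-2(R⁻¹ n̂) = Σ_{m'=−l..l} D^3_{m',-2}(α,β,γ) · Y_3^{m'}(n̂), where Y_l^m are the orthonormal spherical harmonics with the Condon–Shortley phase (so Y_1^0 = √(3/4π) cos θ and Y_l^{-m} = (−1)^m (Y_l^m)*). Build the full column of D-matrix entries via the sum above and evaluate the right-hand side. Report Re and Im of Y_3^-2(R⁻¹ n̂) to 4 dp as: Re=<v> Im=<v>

Re=0.0936 Im=-0.0313

Need the full column D^3_{m',-2} for m'=−3..3 at α=5.046, β=0.7004, γ=6.1912.
cos(β/2)=0.939304, sin(β/2)=0.343086
d^3_{-3,-2}: single k=1 term ⇒ +0.614482;  D = -0.447959+0.420620i
d^3_{-2,-2}: k∈[0..1] ⇒ +0.686811 -0.458142 = +0.228669;  D = -0.202484-0.106254i
d^3_{-1,-2}: k∈[0..1] ⇒ -0.793293 +0.211669 = -0.581625;  D = -0.086710+0.575125i
d^3_{0,-2}: k∈[0..1] ⇒ +0.501869 -0.066955 = +0.434914;  D = +0.427575-0.079561i
d^3_{1,-2}: k∈[0..1] ⇒ -0.211669 +0.014119 = -0.197549;  D = -0.097743-0.171674i
d^3_{2,-2}: k∈[0..1] ⇒ +0.061121 -0.001631 = +0.059490;  D = -0.039209+0.044741i
d^3_{3,-2}: single k=0 term ⇒ -0.010937;  D = +0.010132+0.004118i
Y_3^{m'}(θ=1.6902,φ=3.4651) and Σ D·Y over m':
  (-0.4480+0.4206i)·(-0.2307+0.3370i)  (-0.2025-0.1063i)·(-0.0958+0.0723i)  (-0.0867+0.5751i)·(+0.2826-0.0948i)  (+0.4276-0.0796i)·(+0.1302+0.0000i)  (-0.0977-0.1717i)·(-0.2826-0.0948i)  (-0.0392+0.0447i)·(-0.0958-0.0723i)  (+0.0101+0.0041i)·(+0.2307+0.3370i)
Y_3^-2(R⁻¹ n̂) = +0.093634-0.031337i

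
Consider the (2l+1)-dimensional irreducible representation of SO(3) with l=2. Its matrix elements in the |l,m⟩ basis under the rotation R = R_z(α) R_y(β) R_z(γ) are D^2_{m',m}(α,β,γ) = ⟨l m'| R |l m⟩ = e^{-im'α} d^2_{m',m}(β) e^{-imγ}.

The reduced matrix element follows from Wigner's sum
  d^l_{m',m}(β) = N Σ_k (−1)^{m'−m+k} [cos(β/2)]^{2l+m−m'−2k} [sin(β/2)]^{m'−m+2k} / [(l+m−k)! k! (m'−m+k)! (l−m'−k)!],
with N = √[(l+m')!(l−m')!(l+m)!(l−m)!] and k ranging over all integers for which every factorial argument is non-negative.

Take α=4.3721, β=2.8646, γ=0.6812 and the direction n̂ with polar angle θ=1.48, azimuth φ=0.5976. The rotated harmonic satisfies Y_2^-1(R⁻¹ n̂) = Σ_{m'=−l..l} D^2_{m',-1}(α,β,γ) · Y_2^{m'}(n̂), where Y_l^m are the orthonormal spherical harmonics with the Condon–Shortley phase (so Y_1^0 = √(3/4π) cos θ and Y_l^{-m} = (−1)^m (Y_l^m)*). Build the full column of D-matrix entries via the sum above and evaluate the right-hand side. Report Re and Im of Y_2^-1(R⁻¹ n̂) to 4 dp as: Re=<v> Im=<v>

Re=-0.2256 Im=-0.0031

Need the full column D^2_{m',-1} for m'=−2..2 at α=4.3721, β=2.8646, γ=0.6812.
cos(β/2)=0.138054, sin(β/2)=0.990425
d^2_{-2,-1}: single k=1 term ⇒ +0.005212;  D = -0.005212-0.000003i
d^2_{-1,-1}: k∈[0..1] ⇒ +0.000363 -0.056087 = -0.055724;  D = -0.018631+0.052517i
d^2_{0,-1}: k∈[0..1] ⇒ -0.006383 +0.328541 = +0.322157;  D = +0.250257+0.202871i
d^2_{1,-1}: k∈[0..1] ⇒ +0.056087 -0.962245 = -0.906158;  D = +0.772850-0.473102i
d^2_{2,-1}: single k=0 term ⇒ -0.268252;  D = +0.055662+0.262414i
Y_2^{m'}(θ=1.48,φ=0.5976) and Σ D·Y over m':
  (-0.0052-0.0000i)·(+0.1405-0.3564i)  (-0.0186+0.0525i)·(+0.0577-0.0393i)  (+0.2503+0.2029i)·(-0.3076+0.0000i)  (+0.7729-0.4731i)·(-0.0577-0.0393i)  (+0.0557+0.2624i)·(+0.1405+0.3564i)
Y_2^-1(R⁻¹ n̂) = -0.225569-0.003125i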